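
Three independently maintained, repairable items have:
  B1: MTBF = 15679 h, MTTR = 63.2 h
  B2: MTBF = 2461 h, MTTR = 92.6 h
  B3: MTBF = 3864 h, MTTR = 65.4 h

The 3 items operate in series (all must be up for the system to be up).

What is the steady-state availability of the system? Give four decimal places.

0.9439

A(B1) = MTBF/(MTBF+MTTR) = 15679/(15679+63.2) = 0.995985
A(B2) = MTBF/(MTBF+MTTR) = 2461/(2461+92.6) = 0.963737
A(B3) = MTBF/(MTBF+MTTR) = 3864/(3864+65.4) = 0.983356
Series availability: 0.995985 × 0.963737 × 0.983356 = 0.9439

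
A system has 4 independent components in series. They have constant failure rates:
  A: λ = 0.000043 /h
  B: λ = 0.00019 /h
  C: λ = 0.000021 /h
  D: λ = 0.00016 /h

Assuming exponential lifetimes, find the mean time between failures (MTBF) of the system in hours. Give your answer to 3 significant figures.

2420

Series of exponential components: λ_sys = Σ λ_i
λ_sys = 0.000043 + 0.00019 + 0.000021 + 0.00016 = 4.1400e-04 /h
MTBF = 1 / λ_sys = 2420 h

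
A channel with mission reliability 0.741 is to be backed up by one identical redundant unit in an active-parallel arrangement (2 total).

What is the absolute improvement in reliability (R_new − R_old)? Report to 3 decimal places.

0.192

R_before = 0.741
R_after = 1 − (1 − 0.741)^2 = 0.933
ΔR = 0.933 − 0.741 = 0.192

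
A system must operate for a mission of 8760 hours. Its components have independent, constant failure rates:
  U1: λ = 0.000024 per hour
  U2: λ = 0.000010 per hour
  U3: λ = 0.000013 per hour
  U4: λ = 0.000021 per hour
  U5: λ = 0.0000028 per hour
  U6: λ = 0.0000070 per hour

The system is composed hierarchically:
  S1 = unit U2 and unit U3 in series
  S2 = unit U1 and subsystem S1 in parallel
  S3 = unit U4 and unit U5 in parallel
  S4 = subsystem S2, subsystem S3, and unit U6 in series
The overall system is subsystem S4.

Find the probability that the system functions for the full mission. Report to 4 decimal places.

0.9043

R(U1) = exp(−0.000024 × 8760) = 0.810390
R(U2) = exp(−0.000010 × 8760) = 0.916127
R(U3) = exp(−0.000013 × 8760) = 0.892365
R(U4) = exp(−0.000021 × 8760) = 0.831969
R(U5) = exp(−0.0000028 × 8760) = 0.975770
R(U6) = exp(−0.0000070 × 8760) = 0.940522
Series (U2 and U3): 0.916127 × 0.892365 = 0.817520
Parallel (U1 and [0.817520]): 1 − (1 − 0.810390)(1 − 0.817520) = 0.965400
Parallel (U4 and U5): 1 − (1 − 0.831969)(1 − 0.975770) = 0.995929
Series ([0.965400], [0.995929], and U6): 0.965400 × 0.995929 × 0.940522 = 0.9043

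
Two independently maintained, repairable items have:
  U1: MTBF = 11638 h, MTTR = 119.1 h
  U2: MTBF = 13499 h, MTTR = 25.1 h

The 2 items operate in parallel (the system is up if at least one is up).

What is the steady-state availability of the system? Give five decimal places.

A(U1) = MTBF/(MTBF+MTTR) = 11638/(11638+119.1) = 0.989870
A(U2) = MTBF/(MTBF+MTTR) = 13499/(13499+25.1) = 0.998144
Parallel availability: 1 − (1 − 0.989870)(1 − 0.998144) = 0.99998

0.99998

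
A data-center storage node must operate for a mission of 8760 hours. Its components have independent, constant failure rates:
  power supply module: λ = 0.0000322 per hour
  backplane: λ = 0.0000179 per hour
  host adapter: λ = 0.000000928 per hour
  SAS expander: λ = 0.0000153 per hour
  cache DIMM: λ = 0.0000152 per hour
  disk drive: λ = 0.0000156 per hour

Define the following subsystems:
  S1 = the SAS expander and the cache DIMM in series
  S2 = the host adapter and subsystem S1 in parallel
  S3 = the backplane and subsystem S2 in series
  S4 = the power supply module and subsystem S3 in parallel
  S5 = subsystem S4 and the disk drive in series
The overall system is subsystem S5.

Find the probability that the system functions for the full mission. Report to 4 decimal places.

R(power supply module) = exp(−0.0000322 × 8760) = 0.754219
R(backplane) = exp(−0.0000179 × 8760) = 0.854872
R(host adapter) = exp(−0.000000928 × 8760) = 0.991904
R(SAS expander) = exp(−0.0000153 × 8760) = 0.874566
R(cache DIMM) = exp(−0.0000152 × 8760) = 0.875332
R(disk drive) = exp(−0.0000156 × 8760) = 0.872270
Series (SAS expander and cache DIMM): 0.874566 × 0.875332 = 0.765536
Parallel (host adapter and [0.765536]): 1 − (1 − 0.991904)(1 − 0.765536) = 0.998102
Series (backplane and [0.998102]): 0.854872 × 0.998102 = 0.853249
Parallel (power supply module and [0.853249]): 1 − (1 − 0.754219)(1 − 0.853249) = 0.963931
Series ([0.963931] and disk drive): 0.963931 × 0.872270 = 0.8408

0.8408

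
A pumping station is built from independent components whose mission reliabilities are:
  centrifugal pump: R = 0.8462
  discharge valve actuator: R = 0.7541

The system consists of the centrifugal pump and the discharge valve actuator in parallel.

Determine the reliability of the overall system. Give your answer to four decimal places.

Parallel (centrifugal pump and discharge valve actuator): 1 − (1 − 0.846200)(1 − 0.754100) = 0.9622

0.9622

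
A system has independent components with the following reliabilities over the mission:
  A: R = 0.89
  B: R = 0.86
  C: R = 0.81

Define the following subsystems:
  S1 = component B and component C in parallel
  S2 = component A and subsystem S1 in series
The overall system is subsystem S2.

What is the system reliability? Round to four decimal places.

Parallel (B and C): 1 − (1 − 0.860000)(1 − 0.810000) = 0.973400
Series (A and [0.973400]): 0.890000 × 0.973400 = 0.8663

0.8663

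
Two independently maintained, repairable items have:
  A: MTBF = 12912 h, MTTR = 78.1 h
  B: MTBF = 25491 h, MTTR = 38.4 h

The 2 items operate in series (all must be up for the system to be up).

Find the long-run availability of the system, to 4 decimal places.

A(A) = MTBF/(MTBF+MTTR) = 12912/(12912+78.1) = 0.993988
A(B) = MTBF/(MTBF+MTTR) = 25491/(25491+38.4) = 0.998496
Series availability: 0.993988 × 0.998496 = 0.9925

0.9925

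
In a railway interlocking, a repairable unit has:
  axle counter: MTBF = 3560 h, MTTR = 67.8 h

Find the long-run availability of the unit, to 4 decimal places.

A(axle counter) = MTBF/(MTBF+MTTR) = 3560/(3560+67.8) = 0.9813

0.9813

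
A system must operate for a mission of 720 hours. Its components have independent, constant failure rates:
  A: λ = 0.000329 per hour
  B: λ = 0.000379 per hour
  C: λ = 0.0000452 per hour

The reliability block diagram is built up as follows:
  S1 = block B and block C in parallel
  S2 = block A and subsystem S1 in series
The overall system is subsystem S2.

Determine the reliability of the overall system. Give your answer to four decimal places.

R(A) = exp(−0.000329 × 720) = 0.789086
R(B) = exp(−0.000379 × 720) = 0.761184
R(C) = exp(−0.0000452 × 720) = 0.967980
Parallel (B and C): 1 − (1 − 0.761184)(1 − 0.967980) = 0.992353
Series (A and [0.992353]): 0.789086 × 0.992353 = 0.7831

0.7831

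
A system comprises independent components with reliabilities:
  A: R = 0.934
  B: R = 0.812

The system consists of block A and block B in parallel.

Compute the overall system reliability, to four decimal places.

Parallel (A and B): 1 − (1 − 0.934000)(1 − 0.812000) = 0.9876

0.9876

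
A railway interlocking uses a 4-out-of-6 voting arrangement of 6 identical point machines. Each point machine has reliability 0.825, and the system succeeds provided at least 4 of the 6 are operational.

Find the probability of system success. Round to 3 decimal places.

0.929

R = Σ_{i=4}^{6} C(6,i) p^i (1−p)^{6−i} with p = 0.825
C(6,4)·0.825^4·0.175^2 = 0.21281
C(6,5)·0.825^5·0.175^1 = 0.40129
C(6,6)·0.825^6·0.175^0 = 0.31530
Sum = 0.929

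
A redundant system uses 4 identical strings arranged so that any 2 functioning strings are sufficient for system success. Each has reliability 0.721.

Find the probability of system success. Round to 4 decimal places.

0.9313

R = Σ_{i=2}^{4} C(4,i) p^i (1−p)^{4−i} with p = 0.721
C(4,2)·0.721^2·0.279^2 = 0.242790
C(4,3)·0.721^3·0.279^1 = 0.418283
C(4,4)·0.721^4·0.279^0 = 0.270235
Sum = 0.9313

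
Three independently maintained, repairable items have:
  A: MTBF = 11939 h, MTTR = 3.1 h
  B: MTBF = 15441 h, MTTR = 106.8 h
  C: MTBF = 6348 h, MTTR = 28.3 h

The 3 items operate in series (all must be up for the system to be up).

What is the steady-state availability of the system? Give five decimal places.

A(A) = MTBF/(MTBF+MTTR) = 11939/(11939+3.1) = 0.999740
A(B) = MTBF/(MTBF+MTTR) = 15441/(15441+106.8) = 0.993131
A(C) = MTBF/(MTBF+MTTR) = 6348/(6348+28.3) = 0.995562
Series availability: 0.999740 × 0.993131 × 0.995562 = 0.98847

0.98847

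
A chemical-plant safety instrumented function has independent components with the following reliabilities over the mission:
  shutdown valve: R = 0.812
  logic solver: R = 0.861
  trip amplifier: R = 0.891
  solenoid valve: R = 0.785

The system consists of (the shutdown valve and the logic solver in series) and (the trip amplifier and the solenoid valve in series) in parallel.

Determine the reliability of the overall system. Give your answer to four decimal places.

Series (shutdown valve and logic solver): 0.812000 × 0.861000 = 0.699132
Series (trip amplifier and solenoid valve): 0.891000 × 0.785000 = 0.699435
Parallel ([0.699132] and [0.699435]): 1 − (1 − 0.699132)(1 − 0.699435) = 0.9096

0.9096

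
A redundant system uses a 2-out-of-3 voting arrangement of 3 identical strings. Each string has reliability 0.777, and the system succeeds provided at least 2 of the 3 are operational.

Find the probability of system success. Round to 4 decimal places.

0.8730

R = Σ_{i=2}^{3} C(3,i) p^i (1−p)^{3−i} with p = 0.777
C(3,2)·0.777^2·0.223^1 = 0.403895
C(3,3)·0.777^3·0.223^0 = 0.469097
Sum = 0.8730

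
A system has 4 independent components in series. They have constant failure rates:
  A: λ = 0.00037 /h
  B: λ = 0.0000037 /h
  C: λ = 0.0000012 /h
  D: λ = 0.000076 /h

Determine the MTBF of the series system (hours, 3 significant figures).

2220

Series of exponential components: λ_sys = Σ λ_i
λ_sys = 0.00037 + 0.0000037 + 0.0000012 + 0.000076 = 4.5090e-04 /h
MTBF = 1 / λ_sys = 2220 h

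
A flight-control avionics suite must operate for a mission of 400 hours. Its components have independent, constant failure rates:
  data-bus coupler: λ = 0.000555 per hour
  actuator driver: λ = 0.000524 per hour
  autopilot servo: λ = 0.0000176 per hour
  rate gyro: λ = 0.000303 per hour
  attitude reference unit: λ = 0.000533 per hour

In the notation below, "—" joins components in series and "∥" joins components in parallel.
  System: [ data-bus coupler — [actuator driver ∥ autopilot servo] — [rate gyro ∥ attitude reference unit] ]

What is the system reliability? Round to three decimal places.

R(data-bus coupler) = exp(−0.000555 × 400) = 0.80092
R(actuator driver) = exp(−0.000524 × 400) = 0.81091
R(autopilot servo) = exp(−0.0000176 × 400) = 0.99298
R(rate gyro) = exp(−0.000303 × 400) = 0.88586
R(attitude reference unit) = exp(−0.000533 × 400) = 0.80799
Parallel (actuator driver and autopilot servo): 1 − (1 − 0.81091)(1 − 0.99298) = 0.99867
Parallel (rate gyro and attitude reference unit): 1 − (1 − 0.88586)(1 − 0.80799) = 0.97808
Series (data-bus coupler, [0.99867], and [0.97808]): 0.80092 × 0.99867 × 0.97808 = 0.782

0.782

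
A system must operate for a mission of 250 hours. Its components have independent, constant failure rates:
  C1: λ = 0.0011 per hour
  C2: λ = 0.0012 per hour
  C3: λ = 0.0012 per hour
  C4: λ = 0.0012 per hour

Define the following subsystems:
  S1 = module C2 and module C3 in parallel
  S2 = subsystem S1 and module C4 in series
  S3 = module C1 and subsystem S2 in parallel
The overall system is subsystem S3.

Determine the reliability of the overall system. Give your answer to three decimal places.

R(C1) = exp(−0.0011 × 250) = 0.75957
R(C2) = exp(−0.0012 × 250) = 0.74082
R(C3) = exp(−0.0012 × 250) = 0.74082
R(C4) = exp(−0.0012 × 250) = 0.74082
Parallel (C2 and C3): 1 − (1 − 0.74082)(1 − 0.74082) = 0.93283
Series ([0.93283] and C4): 0.93283 × 0.74082 = 0.69106
Parallel (C1 and [0.69106]): 1 − (1 − 0.75957)(1 − 0.69106) = 0.926

0.926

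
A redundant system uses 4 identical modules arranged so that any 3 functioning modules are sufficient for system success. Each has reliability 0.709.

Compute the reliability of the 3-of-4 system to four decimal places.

0.6675

R = Σ_{i=3}^{4} C(4,i) p^i (1−p)^{4−i} with p = 0.709
C(4,3)·0.709^3·0.291^1 = 0.414851
C(4,4)·0.709^4·0.291^0 = 0.252688
Sum = 0.6675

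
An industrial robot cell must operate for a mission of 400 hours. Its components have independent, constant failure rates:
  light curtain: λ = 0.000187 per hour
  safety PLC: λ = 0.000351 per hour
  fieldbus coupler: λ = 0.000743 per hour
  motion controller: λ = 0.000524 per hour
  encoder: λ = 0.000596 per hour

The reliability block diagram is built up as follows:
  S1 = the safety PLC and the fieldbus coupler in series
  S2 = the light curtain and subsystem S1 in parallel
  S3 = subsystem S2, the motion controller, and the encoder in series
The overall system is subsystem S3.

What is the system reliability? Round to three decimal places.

0.623

R(light curtain) = exp(−0.000187 × 400) = 0.92793
R(safety PLC) = exp(−0.000351 × 400) = 0.86901
R(fieldbus coupler) = exp(−0.000743 × 400) = 0.74290
R(motion controller) = exp(−0.000524 × 400) = 0.81091
R(encoder) = exp(−0.000596 × 400) = 0.78789
Series (safety PLC and fieldbus coupler): 0.86901 × 0.74290 = 0.64559
Parallel (light curtain and [0.64559]): 1 − (1 − 0.92793)(1 − 0.64559) = 0.97446
Series ([0.97446], motion controller, and encoder): 0.97446 × 0.81091 × 0.78789 = 0.623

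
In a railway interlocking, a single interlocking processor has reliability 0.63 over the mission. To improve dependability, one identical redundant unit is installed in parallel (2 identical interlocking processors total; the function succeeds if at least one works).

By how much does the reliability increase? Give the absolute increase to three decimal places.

R_before = 0.63
R_after = 1 − (1 − 0.63)^2 = 0.863
ΔR = 0.863 − 0.63 = 0.233

0.233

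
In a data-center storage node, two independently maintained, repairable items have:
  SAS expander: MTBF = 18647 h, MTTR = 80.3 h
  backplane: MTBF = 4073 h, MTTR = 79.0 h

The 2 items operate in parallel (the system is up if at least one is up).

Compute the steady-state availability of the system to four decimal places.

A(SAS expander) = MTBF/(MTBF+MTTR) = 18647/(18647+80.3) = 0.995712
A(backplane) = MTBF/(MTBF+MTTR) = 4073/(4073+79.0) = 0.980973
Parallel availability: 1 − (1 − 0.995712)(1 − 0.980973) = 0.9999

0.9999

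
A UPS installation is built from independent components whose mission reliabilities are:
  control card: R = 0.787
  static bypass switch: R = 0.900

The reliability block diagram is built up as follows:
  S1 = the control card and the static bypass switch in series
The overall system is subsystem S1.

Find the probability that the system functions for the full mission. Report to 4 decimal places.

0.7083

Series (control card and static bypass switch): 0.787000 × 0.900000 = 0.7083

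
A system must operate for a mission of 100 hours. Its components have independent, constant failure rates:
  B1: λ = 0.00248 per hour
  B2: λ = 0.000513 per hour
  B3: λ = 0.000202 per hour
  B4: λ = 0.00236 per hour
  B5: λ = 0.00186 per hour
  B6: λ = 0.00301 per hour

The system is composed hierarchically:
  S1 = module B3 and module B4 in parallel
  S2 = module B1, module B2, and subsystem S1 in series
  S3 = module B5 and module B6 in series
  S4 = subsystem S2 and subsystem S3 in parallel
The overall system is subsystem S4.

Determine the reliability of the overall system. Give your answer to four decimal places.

0.8991

R(B1) = exp(−0.00248 × 100) = 0.780360
R(B2) = exp(−0.000513 × 100) = 0.949994
R(B3) = exp(−0.000202 × 100) = 0.980003
R(B4) = exp(−0.00236 × 100) = 0.789781
R(B5) = exp(−0.00186 × 100) = 0.830274
R(B6) = exp(−0.00301 × 100) = 0.740078
Parallel (B3 and B4): 1 − (1 − 0.980003)(1 − 0.789781) = 0.995796
Series (B1, B2, and [0.995796]): 0.780360 × 0.949994 × 0.995796 = 0.738221
Series (B5 and B6): 0.830274 × 0.740078 = 0.614468
Parallel ([0.738221] and [0.614468]): 1 − (1 − 0.738221)(1 − 0.614468) = 0.8991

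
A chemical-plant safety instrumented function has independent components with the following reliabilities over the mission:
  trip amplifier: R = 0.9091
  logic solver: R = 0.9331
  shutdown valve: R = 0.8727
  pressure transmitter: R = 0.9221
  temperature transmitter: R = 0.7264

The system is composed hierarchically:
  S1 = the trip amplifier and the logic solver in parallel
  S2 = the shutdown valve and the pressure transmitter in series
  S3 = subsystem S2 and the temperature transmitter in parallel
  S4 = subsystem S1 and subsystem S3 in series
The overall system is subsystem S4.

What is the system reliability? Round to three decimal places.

0.941

Parallel (trip amplifier and logic solver): 1 − (1 − 0.90910)(1 − 0.93310) = 0.99392
Series (shutdown valve and pressure transmitter): 0.87270 × 0.92210 = 0.80472
Parallel ([0.80472] and temperature transmitter): 1 − (1 − 0.80472)(1 − 0.72640) = 0.94657
Series ([0.99392] and [0.94657]): 0.99392 × 0.94657 = 0.941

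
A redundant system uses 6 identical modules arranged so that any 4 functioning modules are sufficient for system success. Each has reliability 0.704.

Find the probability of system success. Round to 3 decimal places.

0.752

R = Σ_{i=4}^{6} C(6,i) p^i (1−p)^{6−i} with p = 0.704
C(6,4)·0.704^4·0.296^2 = 0.32282
C(6,5)·0.704^5·0.296^1 = 0.30712
C(6,6)·0.704^6·0.296^0 = 0.12174
Sum = 0.752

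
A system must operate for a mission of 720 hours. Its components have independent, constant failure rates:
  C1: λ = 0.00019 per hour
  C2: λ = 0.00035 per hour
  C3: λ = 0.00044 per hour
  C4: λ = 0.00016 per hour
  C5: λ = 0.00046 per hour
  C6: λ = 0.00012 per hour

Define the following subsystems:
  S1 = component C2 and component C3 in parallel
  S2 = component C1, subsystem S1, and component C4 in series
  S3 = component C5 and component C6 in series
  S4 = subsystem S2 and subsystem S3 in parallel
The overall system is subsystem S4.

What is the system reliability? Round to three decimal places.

R(C1) = exp(−0.00019 × 720) = 0.87214
R(C2) = exp(−0.00035 × 720) = 0.77724
R(C3) = exp(−0.00044 × 720) = 0.72848
R(C4) = exp(−0.00016 × 720) = 0.89119
R(C5) = exp(−0.00046 × 720) = 0.71806
R(C6) = exp(−0.00012 × 720) = 0.91723
Parallel (C2 and C3): 1 − (1 − 0.77724)(1 − 0.72848) = 0.93952
Series (C1, [0.93952], and C4): 0.87214 × 0.93952 × 0.89119 = 0.73023
Series (C5 and C6): 0.71806 × 0.91723 = 0.65863
Parallel ([0.73023] and [0.65863]): 1 − (1 − 0.73023)(1 − 0.65863) = 0.908

0.908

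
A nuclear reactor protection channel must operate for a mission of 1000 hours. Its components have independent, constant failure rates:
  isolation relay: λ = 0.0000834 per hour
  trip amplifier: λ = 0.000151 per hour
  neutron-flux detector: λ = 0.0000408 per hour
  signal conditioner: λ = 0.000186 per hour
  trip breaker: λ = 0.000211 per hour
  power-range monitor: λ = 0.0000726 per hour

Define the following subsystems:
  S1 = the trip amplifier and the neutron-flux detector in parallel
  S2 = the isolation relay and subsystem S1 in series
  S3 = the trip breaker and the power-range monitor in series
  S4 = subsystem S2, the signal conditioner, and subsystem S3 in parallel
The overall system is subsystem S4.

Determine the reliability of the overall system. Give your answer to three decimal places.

R(isolation relay) = exp(−0.0000834 × 1000) = 0.91998
R(trip amplifier) = exp(−0.000151 × 1000) = 0.85985
R(neutron-flux detector) = exp(−0.0000408 × 1000) = 0.96002
R(signal conditioner) = exp(−0.000186 × 1000) = 0.83027
R(trip breaker) = exp(−0.000211 × 1000) = 0.80977
R(power-range monitor) = exp(−0.0000726 × 1000) = 0.92997
Parallel (trip amplifier and neutron-flux detector): 1 − (1 − 0.85985)(1 − 0.96002) = 0.99440
Series (isolation relay and [0.99440]): 0.91998 × 0.99440 = 0.91483
Series (trip breaker and power-range monitor): 0.80977 × 0.92997 = 0.75306
Parallel ([0.91483], signal conditioner, and [0.75306]): 1 − (1 − 0.91483)(1 − 0.83027)(1 − 0.75306) = 0.996

0.996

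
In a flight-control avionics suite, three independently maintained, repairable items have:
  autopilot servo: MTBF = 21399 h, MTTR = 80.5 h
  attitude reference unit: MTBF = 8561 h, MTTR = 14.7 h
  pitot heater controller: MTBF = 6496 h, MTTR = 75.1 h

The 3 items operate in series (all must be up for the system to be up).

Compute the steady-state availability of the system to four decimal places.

A(autopilot servo) = MTBF/(MTBF+MTTR) = 21399/(21399+80.5) = 0.996252
A(attitude reference unit) = MTBF/(MTBF+MTTR) = 8561/(8561+14.7) = 0.998286
A(pitot heater controller) = MTBF/(MTBF+MTTR) = 6496/(6496+75.1) = 0.988571
Series availability: 0.996252 × 0.998286 × 0.988571 = 0.9832

0.9832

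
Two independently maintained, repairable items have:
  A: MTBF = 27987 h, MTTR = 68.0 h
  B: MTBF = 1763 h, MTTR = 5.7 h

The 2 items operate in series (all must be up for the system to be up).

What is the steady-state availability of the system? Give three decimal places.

A(A) = MTBF/(MTBF+MTTR) = 27987/(27987+68.0) = 0.997576
A(B) = MTBF/(MTBF+MTTR) = 1763/(1763+5.7) = 0.996777
Series availability: 0.997576 × 0.996777 = 0.994

0.994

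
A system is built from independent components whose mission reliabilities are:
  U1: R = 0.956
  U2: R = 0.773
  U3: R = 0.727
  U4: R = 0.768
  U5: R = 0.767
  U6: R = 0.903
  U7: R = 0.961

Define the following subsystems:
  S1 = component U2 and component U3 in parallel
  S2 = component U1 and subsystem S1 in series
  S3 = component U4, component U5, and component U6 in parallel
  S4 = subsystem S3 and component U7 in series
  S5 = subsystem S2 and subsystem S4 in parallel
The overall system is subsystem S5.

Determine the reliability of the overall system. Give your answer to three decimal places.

0.995

Parallel (U2 and U3): 1 − (1 − 0.77300)(1 − 0.72700) = 0.93803
Series (U1 and [0.93803]): 0.95600 × 0.93803 = 0.89676
Parallel (U4, U5, and U6): 1 − (1 − 0.76800)(1 − 0.76700)(1 − 0.90300) = 0.99476
Series ([0.99476] and U7): 0.99476 × 0.96100 = 0.95596
Parallel ([0.89676] and [0.95596]): 1 − (1 − 0.89676)(1 − 0.95596) = 0.995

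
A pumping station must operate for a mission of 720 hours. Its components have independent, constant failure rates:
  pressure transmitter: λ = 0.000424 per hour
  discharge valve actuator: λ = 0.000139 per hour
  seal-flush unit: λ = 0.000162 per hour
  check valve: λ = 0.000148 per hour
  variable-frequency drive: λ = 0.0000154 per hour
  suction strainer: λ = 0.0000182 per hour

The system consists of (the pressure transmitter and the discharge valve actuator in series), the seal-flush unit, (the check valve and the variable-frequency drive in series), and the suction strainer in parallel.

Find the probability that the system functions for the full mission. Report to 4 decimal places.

R(pressure transmitter) = exp(−0.000424 × 720) = 0.736917
R(discharge valve actuator) = exp(−0.000139 × 720) = 0.904765
R(seal-flush unit) = exp(−0.000162 × 720) = 0.889906
R(check valve) = exp(−0.000148 × 720) = 0.898921
R(variable-frequency drive) = exp(−0.0000154 × 720) = 0.988973
R(suction strainer) = exp(−0.0000182 × 720) = 0.986981
Series (pressure transmitter and discharge valve actuator): 0.736917 × 0.904765 = 0.666737
Series (check valve and variable-frequency drive): 0.898921 × 0.988973 = 0.889009
Parallel ([0.666737], seal-flush unit, [0.889009], and suction strainer): 1 − (1 − 0.666737)(1 − 0.889906)(1 − 0.889009)(1 − 0.986981) = 0.9999

0.9999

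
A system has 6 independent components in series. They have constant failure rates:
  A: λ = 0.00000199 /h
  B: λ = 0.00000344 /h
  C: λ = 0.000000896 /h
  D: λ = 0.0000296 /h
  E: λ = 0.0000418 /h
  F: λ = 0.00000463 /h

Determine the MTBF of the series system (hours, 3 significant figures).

12100

Series of exponential components: λ_sys = Σ λ_i
λ_sys = 0.00000199 + 0.00000344 + 0.000000896 + 0.0000296 + 0.0000418 + 0.00000463 = 8.2356e-05 /h
MTBF = 1 / λ_sys = 12100 h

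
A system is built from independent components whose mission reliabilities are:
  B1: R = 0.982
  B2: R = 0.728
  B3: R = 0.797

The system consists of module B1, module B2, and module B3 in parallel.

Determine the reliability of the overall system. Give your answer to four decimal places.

Parallel (B1, B2, and B3): 1 − (1 − 0.982000)(1 − 0.728000)(1 − 0.797000) = 0.9990

0.9990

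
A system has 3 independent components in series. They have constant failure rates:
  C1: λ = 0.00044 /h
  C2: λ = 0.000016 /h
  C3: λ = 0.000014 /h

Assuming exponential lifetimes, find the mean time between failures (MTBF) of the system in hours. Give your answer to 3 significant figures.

Series of exponential components: λ_sys = Σ λ_i
λ_sys = 0.00044 + 0.000016 + 0.000014 = 4.7000e-04 /h
MTBF = 1 / λ_sys = 2130 h

2130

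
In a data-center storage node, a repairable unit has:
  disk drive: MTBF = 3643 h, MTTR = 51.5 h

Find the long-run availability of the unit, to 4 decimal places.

0.9861

A(disk drive) = MTBF/(MTBF+MTTR) = 3643/(3643+51.5) = 0.9861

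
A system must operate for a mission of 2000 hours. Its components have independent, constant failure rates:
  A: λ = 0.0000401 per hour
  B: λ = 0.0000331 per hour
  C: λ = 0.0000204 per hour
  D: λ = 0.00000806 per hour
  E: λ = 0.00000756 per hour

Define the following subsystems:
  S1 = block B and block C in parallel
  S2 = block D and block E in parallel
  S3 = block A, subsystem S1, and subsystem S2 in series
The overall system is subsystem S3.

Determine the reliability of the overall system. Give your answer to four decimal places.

R(A) = exp(−0.0000401 × 2000) = 0.922932
R(B) = exp(−0.0000331 × 2000) = 0.935944
R(C) = exp(−0.0000204 × 2000) = 0.960021
R(D) = exp(−0.00000806 × 2000) = 0.984009
R(E) = exp(−0.00000756 × 2000) = 0.984994
Parallel (B and C): 1 − (1 − 0.935944)(1 − 0.960021) = 0.997439
Parallel (D and E): 1 − (1 − 0.984009)(1 − 0.984994) = 0.999760
Series (A, [0.997439], and [0.999760]): 0.922932 × 0.997439 × 0.999760 = 0.9203

0.9203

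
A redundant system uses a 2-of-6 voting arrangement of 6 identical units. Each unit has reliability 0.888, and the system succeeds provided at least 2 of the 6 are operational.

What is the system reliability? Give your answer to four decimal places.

R = Σ_{i=2}^{6} C(6,i) p^i (1−p)^{6−i} with p = 0.888
C(6,2)·0.888^2·0.112^4 = 0.001861
C(6,3)·0.888^3·0.112^3 = 0.019675
C(6,4)·0.888^4·0.112^2 = 0.116998
C(6,5)·0.888^5·0.112^1 = 0.371051
C(6,6)·0.888^6·0.112^0 = 0.490318
Sum = 0.9999

0.9999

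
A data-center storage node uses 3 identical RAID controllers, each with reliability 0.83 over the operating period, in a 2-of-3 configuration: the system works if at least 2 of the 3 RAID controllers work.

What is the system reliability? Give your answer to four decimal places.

R = Σ_{i=2}^{3} C(3,i) p^i (1−p)^{3−i} with p = 0.83
C(3,2)·0.83^2·0.17^1 = 0.351339
C(3,3)·0.83^3·0.17^0 = 0.571787
Sum = 0.9231

0.9231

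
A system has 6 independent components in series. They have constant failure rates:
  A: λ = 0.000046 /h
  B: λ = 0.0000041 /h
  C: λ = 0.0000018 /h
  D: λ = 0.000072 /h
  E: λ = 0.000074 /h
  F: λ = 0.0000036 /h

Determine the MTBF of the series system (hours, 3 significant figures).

4960

Series of exponential components: λ_sys = Σ λ_i
λ_sys = 0.000046 + 0.0000041 + 0.0000018 + 0.000072 + 0.000074 + 0.0000036 = 2.0150e-04 /h
MTBF = 1 / λ_sys = 4960 h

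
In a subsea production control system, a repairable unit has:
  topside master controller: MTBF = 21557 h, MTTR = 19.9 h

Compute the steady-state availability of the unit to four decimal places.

A(topside master controller) = MTBF/(MTBF+MTTR) = 21557/(21557+19.9) = 0.9991

0.9991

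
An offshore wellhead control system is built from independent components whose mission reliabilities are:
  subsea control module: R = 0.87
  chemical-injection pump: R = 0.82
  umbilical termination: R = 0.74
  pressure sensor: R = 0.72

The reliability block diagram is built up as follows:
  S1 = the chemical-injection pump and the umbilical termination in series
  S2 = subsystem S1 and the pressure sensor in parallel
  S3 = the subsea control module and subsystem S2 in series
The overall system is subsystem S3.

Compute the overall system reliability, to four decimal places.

0.7742

Series (chemical-injection pump and umbilical termination): 0.820000 × 0.740000 = 0.606800
Parallel ([0.606800] and pressure sensor): 1 − (1 − 0.606800)(1 − 0.720000) = 0.889904
Series (subsea control module and [0.889904]): 0.870000 × 0.889904 = 0.7742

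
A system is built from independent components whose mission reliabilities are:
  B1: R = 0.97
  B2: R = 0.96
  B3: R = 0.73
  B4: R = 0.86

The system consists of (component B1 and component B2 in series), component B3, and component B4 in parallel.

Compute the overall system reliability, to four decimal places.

Series (B1 and B2): 0.970000 × 0.960000 = 0.931200
Parallel ([0.931200], B3, and B4): 1 − (1 − 0.931200)(1 − 0.730000)(1 − 0.860000) = 0.9974

0.9974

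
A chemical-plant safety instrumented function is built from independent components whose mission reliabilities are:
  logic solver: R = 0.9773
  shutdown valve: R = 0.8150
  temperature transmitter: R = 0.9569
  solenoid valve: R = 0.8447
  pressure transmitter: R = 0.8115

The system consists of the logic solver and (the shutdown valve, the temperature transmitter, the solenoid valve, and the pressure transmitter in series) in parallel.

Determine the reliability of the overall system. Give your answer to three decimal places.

0.989

Series (shutdown valve, temperature transmitter, solenoid valve, and pressure transmitter): 0.81500 × 0.95690 × 0.84470 × 0.81150 = 0.53458
Parallel (logic solver and [0.53458]): 1 − (1 − 0.97730)(1 − 0.53458) = 0.989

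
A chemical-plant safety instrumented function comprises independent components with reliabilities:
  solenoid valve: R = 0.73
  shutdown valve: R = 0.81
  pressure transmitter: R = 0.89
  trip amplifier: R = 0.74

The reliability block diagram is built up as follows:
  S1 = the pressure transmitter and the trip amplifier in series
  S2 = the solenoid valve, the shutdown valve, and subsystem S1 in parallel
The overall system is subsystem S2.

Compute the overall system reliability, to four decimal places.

0.9825

Series (pressure transmitter and trip amplifier): 0.890000 × 0.740000 = 0.658600
Parallel (solenoid valve, shutdown valve, and [0.658600]): 1 − (1 − 0.730000)(1 − 0.810000)(1 − 0.658600) = 0.9825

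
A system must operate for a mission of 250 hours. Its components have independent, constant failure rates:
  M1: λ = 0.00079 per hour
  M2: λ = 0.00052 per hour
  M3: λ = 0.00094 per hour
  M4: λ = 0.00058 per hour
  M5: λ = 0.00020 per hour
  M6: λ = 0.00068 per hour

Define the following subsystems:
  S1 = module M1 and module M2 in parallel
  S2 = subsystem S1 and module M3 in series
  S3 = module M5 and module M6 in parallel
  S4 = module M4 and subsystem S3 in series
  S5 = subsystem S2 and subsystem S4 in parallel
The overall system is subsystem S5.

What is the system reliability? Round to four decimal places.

R(M1) = exp(−0.00079 × 250) = 0.820780
R(M2) = exp(−0.00052 × 250) = 0.878095
R(M3) = exp(−0.00094 × 250) = 0.790571
R(M4) = exp(−0.00058 × 250) = 0.865022
R(M5) = exp(−0.00020 × 250) = 0.951229
R(M6) = exp(−0.00068 × 250) = 0.843665
Parallel (M1 and M2): 1 − (1 − 0.820780)(1 − 0.878095) = 0.978152
Series ([0.978152] and M3): 0.978152 × 0.790571 = 0.773299
Parallel (M5 and M6): 1 − (1 − 0.951229)(1 − 0.843665) = 0.992375
Series (M4 and [0.992375]): 0.865022 × 0.992375 = 0.858426
Parallel ([0.773299] and [0.858426]): 1 − (1 − 0.773299)(1 − 0.858426) = 0.9679

0.9679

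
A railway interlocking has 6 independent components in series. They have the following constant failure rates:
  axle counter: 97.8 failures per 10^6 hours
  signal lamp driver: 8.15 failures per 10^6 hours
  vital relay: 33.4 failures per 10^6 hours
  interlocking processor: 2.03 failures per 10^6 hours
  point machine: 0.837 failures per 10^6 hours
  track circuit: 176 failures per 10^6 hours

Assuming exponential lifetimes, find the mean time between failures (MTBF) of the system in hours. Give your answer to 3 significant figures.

Series of exponential components: λ_sys = Σ λ_i
λ_sys = 0.0000978 + 0.00000815 + 0.0000334 + 0.00000203 + 0.000000837 + 0.000176 = 3.1822e-04 /h
MTBF = 1 / λ_sys = 3140 h

3140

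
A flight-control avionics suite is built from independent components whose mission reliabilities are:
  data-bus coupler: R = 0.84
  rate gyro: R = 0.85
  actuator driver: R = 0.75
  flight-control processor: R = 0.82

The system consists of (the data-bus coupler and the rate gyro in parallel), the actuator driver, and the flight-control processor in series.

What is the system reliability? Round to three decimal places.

Parallel (data-bus coupler and rate gyro): 1 − (1 − 0.84000)(1 − 0.85000) = 0.97600
Series ([0.97600], actuator driver, and flight-control processor): 0.97600 × 0.75000 × 0.82000 = 0.600

0.600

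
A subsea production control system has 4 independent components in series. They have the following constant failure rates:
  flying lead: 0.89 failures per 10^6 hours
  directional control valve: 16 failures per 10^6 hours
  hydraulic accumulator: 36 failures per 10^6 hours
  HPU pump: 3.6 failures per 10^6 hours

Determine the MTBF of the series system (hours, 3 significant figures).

17700

Series of exponential components: λ_sys = Σ λ_i
λ_sys = 0.00000089 + 0.000016 + 0.000036 + 0.0000036 = 5.6490e-05 /h
MTBF = 1 / λ_sys = 17700 h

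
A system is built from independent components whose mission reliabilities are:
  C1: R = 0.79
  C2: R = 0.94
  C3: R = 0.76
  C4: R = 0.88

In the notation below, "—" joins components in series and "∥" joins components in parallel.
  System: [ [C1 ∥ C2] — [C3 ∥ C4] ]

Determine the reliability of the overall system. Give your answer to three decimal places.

Parallel (C1 and C2): 1 − (1 − 0.79000)(1 − 0.94000) = 0.98740
Parallel (C3 and C4): 1 − (1 − 0.76000)(1 − 0.88000) = 0.97120
Series ([0.98740] and [0.97120]): 0.98740 × 0.97120 = 0.959

0.959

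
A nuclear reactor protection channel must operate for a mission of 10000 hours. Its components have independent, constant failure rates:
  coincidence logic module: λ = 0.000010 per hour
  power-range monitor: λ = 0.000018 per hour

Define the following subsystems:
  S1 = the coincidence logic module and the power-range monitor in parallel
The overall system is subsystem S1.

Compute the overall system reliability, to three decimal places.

0.984

R(coincidence logic module) = exp(−0.000010 × 10000) = 0.90484
R(power-range monitor) = exp(−0.000018 × 10000) = 0.83527
Parallel (coincidence logic module and power-range monitor): 1 − (1 − 0.90484)(1 − 0.83527) = 0.984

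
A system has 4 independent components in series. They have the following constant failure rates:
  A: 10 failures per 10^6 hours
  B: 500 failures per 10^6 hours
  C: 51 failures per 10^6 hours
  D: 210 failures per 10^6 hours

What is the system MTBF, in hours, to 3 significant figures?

Series of exponential components: λ_sys = Σ λ_i
λ_sys = 0.000010 + 0.00050 + 0.000051 + 0.00021 = 7.7100e-04 /h
MTBF = 1 / λ_sys = 1300 h

1300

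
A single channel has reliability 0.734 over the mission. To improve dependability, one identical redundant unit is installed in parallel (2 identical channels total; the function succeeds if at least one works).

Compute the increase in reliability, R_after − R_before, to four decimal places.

R_before = 0.734
R_after = 1 − (1 − 0.734)^2 = 0.9292
ΔR = 0.9292 − 0.734 = 0.1952

0.1952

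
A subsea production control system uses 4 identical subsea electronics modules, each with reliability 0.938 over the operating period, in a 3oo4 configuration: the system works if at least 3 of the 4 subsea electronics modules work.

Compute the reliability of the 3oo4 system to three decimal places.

0.979

R = Σ_{i=3}^{4} C(4,i) p^i (1−p)^{4−i} with p = 0.938
C(4,3)·0.938^3·0.062^1 = 0.20467
C(4,4)·0.938^4·0.062^0 = 0.77413
Sum = 0.979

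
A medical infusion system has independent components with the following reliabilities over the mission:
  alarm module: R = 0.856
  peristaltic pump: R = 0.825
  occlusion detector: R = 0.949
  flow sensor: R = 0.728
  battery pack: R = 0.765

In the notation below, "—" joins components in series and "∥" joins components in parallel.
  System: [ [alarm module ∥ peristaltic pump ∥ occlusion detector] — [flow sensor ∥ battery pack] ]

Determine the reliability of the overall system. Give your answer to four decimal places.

Parallel (alarm module, peristaltic pump, and occlusion detector): 1 − (1 − 0.856000)(1 − 0.825000)(1 − 0.949000) = 0.998715
Parallel (flow sensor and battery pack): 1 − (1 − 0.728000)(1 − 0.765000) = 0.936080
Series ([0.998715] and [0.936080]): 0.998715 × 0.936080 = 0.9349

0.9349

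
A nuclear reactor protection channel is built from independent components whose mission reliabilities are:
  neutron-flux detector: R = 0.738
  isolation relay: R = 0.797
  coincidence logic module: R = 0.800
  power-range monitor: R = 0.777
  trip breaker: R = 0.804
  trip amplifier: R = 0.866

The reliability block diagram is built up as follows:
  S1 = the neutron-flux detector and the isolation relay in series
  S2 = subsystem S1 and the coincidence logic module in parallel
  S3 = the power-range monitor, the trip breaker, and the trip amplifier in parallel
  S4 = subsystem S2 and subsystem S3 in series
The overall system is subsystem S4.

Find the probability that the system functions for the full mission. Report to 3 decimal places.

0.912

Series (neutron-flux detector and isolation relay): 0.73800 × 0.79700 = 0.58819
Parallel ([0.58819] and coincidence logic module): 1 − (1 − 0.58819)(1 − 0.80000) = 0.91764
Parallel (power-range monitor, trip breaker, and trip amplifier): 1 − (1 − 0.77700)(1 − 0.80400)(1 − 0.86600) = 0.99414
Series ([0.91764] and [0.99414]): 0.91764 × 0.99414 = 0.912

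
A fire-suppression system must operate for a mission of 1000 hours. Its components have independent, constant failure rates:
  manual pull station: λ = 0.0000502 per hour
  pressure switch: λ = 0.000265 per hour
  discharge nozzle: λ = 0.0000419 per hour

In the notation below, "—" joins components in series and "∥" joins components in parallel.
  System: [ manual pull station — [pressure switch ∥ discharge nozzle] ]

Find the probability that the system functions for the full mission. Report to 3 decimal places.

R(manual pull station) = exp(−0.0000502 × 1000) = 0.95104
R(pressure switch) = exp(−0.000265 × 1000) = 0.76721
R(discharge nozzle) = exp(−0.0000419 × 1000) = 0.95897
Parallel (pressure switch and discharge nozzle): 1 − (1 − 0.76721)(1 − 0.95897) = 0.99045
Series (manual pull station and [0.99045]): 0.95104 × 0.99045 = 0.942

0.942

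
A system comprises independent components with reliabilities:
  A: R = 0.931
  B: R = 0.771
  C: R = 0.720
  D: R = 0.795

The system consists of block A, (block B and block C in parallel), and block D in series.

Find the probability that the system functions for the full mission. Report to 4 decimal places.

Parallel (B and C): 1 − (1 − 0.771000)(1 − 0.720000) = 0.935880
Series (A, [0.935880], and D): 0.931000 × 0.935880 × 0.795000 = 0.6927

0.6927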